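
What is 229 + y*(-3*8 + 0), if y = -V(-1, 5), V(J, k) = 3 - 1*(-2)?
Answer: 349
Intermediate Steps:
V(J, k) = 5 (V(J, k) = 3 + 2 = 5)
y = -5 (y = -1*5 = -5)
229 + y*(-3*8 + 0) = 229 - 5*(-3*8 + 0) = 229 - 5*(-24 + 0) = 229 - 5*(-24) = 229 + 120 = 349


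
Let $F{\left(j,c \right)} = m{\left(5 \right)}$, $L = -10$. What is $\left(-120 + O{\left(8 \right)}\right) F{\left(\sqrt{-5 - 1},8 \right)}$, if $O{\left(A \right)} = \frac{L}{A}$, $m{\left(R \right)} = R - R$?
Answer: $0$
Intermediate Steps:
$m{\left(R \right)} = 0$
$F{\left(j,c \right)} = 0$
$O{\left(A \right)} = - \frac{10}{A}$
$\left(-120 + O{\left(8 \right)}\right) F{\left(\sqrt{-5 - 1},8 \right)} = \left(-120 - \frac{10}{8}\right) 0 = \left(-120 - \frac{5}{4}\right) 0 = \left(- \frac{485}{4}\right) 0 = 0$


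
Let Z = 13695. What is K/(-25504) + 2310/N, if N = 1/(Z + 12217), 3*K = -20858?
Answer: 2289878690749/38256 ≈ 5.9857e+7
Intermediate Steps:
K = -20858/3 (K = (⅓)*(-20858) = -20858/3 ≈ -6952.7)
N = 1/25912 (N = 1/(13695 + 12217) = 1/25912 ≈ 3.8592e-5)
K/(-25504) + 2310/N = -20858/3/(-25504) + 2310/(1/25912) = -20858/3*(-1/25504) + 2310*25912 = 10429/38256 + 59856720 = 2289878690749/38256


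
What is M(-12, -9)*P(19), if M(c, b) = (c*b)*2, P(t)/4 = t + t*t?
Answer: 328320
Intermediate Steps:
P(t) = 4*t + 4*t² (P(t) = 4*(t + t*t) = 4*(t + t²) = 4*t + 4*t²)
M(c, b) = 2*b*c (M(c, b) = (b*c)*2 = 2*b*c)
M(-12, -9)*P(19) = (2*(-9)*(-12))*(4*19*(1 + 19)) = 216*(4*19*20) = 216*1520 = 328320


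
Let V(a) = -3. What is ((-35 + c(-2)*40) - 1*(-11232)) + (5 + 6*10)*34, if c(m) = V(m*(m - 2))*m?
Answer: 13647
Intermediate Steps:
c(m) = -3*m
((-35 + c(-2)*40) - 1*(-11232)) + (5 + 6*10)*34 = ((-35 - 3*(-2)*40) - 1*(-11232)) + (5 + 6*10)*34 = ((-35 + 6*40) + 11232) + (5 + 60)*34 = ((-35 + 240) + 11232) + 65*34 = (205 + 11232) + 2210 = 11437 + 2210 = 13647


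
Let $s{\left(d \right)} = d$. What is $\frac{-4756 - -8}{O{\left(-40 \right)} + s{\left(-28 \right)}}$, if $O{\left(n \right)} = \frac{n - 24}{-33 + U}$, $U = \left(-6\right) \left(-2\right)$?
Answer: $\frac{24927}{131} \approx 190.28$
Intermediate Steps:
$U = 12$
$O{\left(n \right)} = \frac{8}{7} - \frac{n}{21}$ ($O{\left(n \right)} = \frac{n - 24}{-33 + 12} = \frac{-24 + n}{-21} = \left(-24 + n\right) \left(- \frac{1}{21}\right) = \frac{8}{7} - \frac{n}{21}$)
$\frac{-4756 - -8}{O{\left(-40 \right)} + s{\left(-28 \right)}} = \frac{-4756 - -8}{\left(\frac{8}{7} - - \frac{40}{21}\right) - 28} = \frac{-4756 + 8}{\left(\frac{8}{7} + \frac{40}{21}\right) - 28} = - \frac{4748}{\frac{64}{21} - 28} = - \frac{4748}{- \frac{524}{21}} = \left(-4748\right) \left(- \frac{21}{524}\right) = \frac{24927}{131}$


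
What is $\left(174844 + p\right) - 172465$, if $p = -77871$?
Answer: $-75492$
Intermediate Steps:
$\left(174844 + p\right) - 172465 = \left(174844 - 77871\right) - 172465 = 96973 - 172465 = -75492$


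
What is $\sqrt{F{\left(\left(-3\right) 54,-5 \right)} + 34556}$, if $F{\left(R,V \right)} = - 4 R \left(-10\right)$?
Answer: $2 \sqrt{7019} \approx 167.56$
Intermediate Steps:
$F{\left(R,V \right)} = 40 R$
$\sqrt{F{\left(\left(-3\right) 54,-5 \right)} + 34556} = \sqrt{40 \left(\left(-3\right) 54\right) + 34556} = \sqrt{40 \left(-162\right) + 34556} = \sqrt{-6480 + 34556} = \sqrt{28076} = 2 \sqrt{7019}$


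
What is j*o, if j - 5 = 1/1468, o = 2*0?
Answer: 0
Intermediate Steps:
o = 0
j = 7341/1468 (j = 5 + 1/1468 = 7341/1468 ≈ 5.0007)
j*o = (7341/1468)*0 = 0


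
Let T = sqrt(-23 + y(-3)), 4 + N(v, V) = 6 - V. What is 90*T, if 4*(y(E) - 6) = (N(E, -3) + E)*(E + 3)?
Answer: 90*I*sqrt(17) ≈ 371.08*I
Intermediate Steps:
N(v, V) = 2 - V (N(v, V) = -4 + (6 - V) = 2 - V)
y(E) = 6 + (3 + E)*(5 + E)/4 (y(E) = 6 + (((2 - 1*(-3)) + E)*(E + 3))/4 = 6 + (((2 + 3) + E)*(3 + E))/4 = 6 + ((5 + E)*(3 + E))/4 = 6 + ((3 + E)*(5 + E))/4 = 6 + (3 + E)*(5 + E)/4)
T = I*sqrt(17) (T = sqrt(-23 + (39/4 + 2*(-3) + (1/4)*(-3)**2)) = sqrt(-23 + (39/4 - 6 + (1/4)*9)) = sqrt(-23 + (39/4 - 6 + 9/4)) = sqrt(-23 + 6) = sqrt(-17) = I*sqrt(17) ≈ 4.1231*I)
90*T = 90*(I*sqrt(17)) = 90*I*sqrt(17)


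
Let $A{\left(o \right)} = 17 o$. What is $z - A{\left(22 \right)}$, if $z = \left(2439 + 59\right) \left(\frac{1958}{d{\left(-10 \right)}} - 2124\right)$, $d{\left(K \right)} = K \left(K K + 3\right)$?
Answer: $- \frac{2735100432}{515} \approx -5.3109 \cdot 10^{6}$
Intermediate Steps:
$d{\left(K \right)} = K \left(3 + K^{2}\right)$ ($d{\left(K \right)} = K \left(K^{2} + 3\right) = K \left(3 + K^{2}\right)$)
$z = - \frac{2734907822}{515}$ ($z = \left(2439 + 59\right) \left(\frac{1958}{\left(-10\right) \left(3 + \left(-10\right)^{2}\right)} - 2124\right) = 2498 \left(\frac{1958}{\left(-10\right) \left(3 + 100\right)} - 2124\right) = 2498 \left(\frac{1958}{\left(-10\right) 103} - 2124\right) = 2498 \left(\frac{1958}{-1030} - 2124\right) = 2498 \left(1958 \left(- \frac{1}{1030}\right) - 2124\right) = 2498 \left(- \frac{979}{515} - 2124\right) = 2498 \left(- \frac{1094839}{515}\right) = - \frac{2734907822}{515} \approx -5.3105 \cdot 10^{6}$)
$z - A{\left(22 \right)} = - \frac{2734907822}{515} - 17 \cdot 22 = - \frac{2734907822}{515} - 374 = - \frac{2735100432}{515}$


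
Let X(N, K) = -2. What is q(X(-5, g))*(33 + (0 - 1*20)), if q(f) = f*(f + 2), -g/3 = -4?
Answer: 0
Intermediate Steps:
g = 12 (g = -3*(-4) = 12)
q(f) = f*(2 + f)
q(X(-5, g))*(33 + (0 - 1*20)) = (-2*(2 - 2))*(33 + (0 - 1*20)) = (-2*0)*(33 + (0 - 20)) = 0*(33 - 20) = 0*13 = 0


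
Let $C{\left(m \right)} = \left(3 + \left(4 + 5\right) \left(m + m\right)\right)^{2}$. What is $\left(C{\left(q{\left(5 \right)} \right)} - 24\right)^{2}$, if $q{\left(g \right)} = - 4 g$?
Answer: $16237130625$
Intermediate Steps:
$C{\left(m \right)} = \left(3 + 18 m\right)^{2}$ ($C{\left(m \right)} = \left(3 + 9 \cdot 2 m\right)^{2} = \left(3 + 18 m\right)^{2}$)
$\left(C{\left(q{\left(5 \right)} \right)} - 24\right)^{2} = \left(9 \left(1 + 6 \left(\left(-4\right) 5\right)\right)^{2} - 24\right)^{2} = \left(9 \left(1 + 6 \left(-20\right)\right)^{2} - 24\right)^{2} = \left(9 \left(1 - 120\right)^{2} - 24\right)^{2} = \left(9 \left(-119\right)^{2} - 24\right)^{2} = \left(9 \cdot 14161 - 24\right)^{2} = \left(127449 - 24\right)^{2} = 127425^{2} = 16237130625$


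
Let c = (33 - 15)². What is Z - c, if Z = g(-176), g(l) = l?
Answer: -500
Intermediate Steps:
Z = -176
c = 324 (c = 18² = 324)
Z - c = -176 - 1*324 = -176 - 324 = -500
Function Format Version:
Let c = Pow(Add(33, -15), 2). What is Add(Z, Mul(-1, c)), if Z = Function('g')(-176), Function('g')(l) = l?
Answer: -500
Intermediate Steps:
Z = -176
c = 324 (c = Pow(18, 2) = 324)
Add(Z, Mul(-1, c)) = Add(-176, Mul(-1, 324)) = Add(-176, -324) = -500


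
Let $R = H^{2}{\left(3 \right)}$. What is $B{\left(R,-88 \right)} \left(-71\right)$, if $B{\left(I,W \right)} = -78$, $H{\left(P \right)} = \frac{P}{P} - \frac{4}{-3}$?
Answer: $5538$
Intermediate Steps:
$H{\left(P \right)} = \frac{7}{3}$ ($H{\left(P \right)} = 1 - - \frac{4}{3} = 1 + \frac{4}{3} = \frac{7}{3}$)
$R = \frac{49}{9}$ ($R = \left(\frac{7}{3}\right)^{2} = \frac{49}{9} \approx 5.4444$)
$B{\left(R,-88 \right)} \left(-71\right) = \left(-78\right) \left(-71\right) = 5538$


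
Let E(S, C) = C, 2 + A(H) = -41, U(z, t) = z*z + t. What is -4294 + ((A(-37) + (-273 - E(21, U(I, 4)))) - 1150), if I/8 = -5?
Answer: -7364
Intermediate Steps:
I = -40 (I = 8*(-5) = -40)
U(z, t) = t + z**2 (U(z, t) = z**2 + t = t + z**2)
A(H) = -43 (A(H) = -2 - 41 = -43)
-4294 + ((A(-37) + (-273 - E(21, U(I, 4)))) - 1150) = -4294 + ((-43 + (-273 - (4 + (-40)**2))) - 1150) = -4294 + ((-43 + (-273 - (4 + 1600))) - 1150) = -4294 + ((-43 + (-273 - 1*1604)) - 1150) = -4294 + ((-43 + (-273 - 1604)) - 1150) = -4294 + ((-43 - 1877) - 1150) = -4294 + (-1920 - 1150) = -4294 - 3070 = -7364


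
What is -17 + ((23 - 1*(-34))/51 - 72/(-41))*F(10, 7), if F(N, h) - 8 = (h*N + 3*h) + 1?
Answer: 188451/697 ≈ 270.37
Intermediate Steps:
F(N, h) = 9 + 3*h + N*h (F(N, h) = 8 + ((h*N + 3*h) + 1) = 8 + ((N*h + 3*h) + 1) = 8 + ((3*h + N*h) + 1) = 8 + (1 + 3*h + N*h) = 9 + 3*h + N*h)
-17 + ((23 - 1*(-34))/51 - 72/(-41))*F(10, 7) = -17 + ((23 - 1*(-34))/51 - 72/(-41))*(9 + 3*7 + 10*7) = -17 + ((23 + 34)*(1/51) - 72*(-1/41))*(9 + 21 + 70) = -17 + (57*(1/51) + 72/41)*100 = -17 + (19/17 + 72/41)*100 = -17 + (2003/697)*100 = -17 + 200300/697 = 188451/697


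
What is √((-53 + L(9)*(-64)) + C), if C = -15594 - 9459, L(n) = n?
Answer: I*√25682 ≈ 160.26*I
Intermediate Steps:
C = -25053
√((-53 + L(9)*(-64)) + C) = √((-53 + 9*(-64)) - 25053) = √((-53 - 576) - 25053) = √(-629 - 25053) = √(-25682) = I*√25682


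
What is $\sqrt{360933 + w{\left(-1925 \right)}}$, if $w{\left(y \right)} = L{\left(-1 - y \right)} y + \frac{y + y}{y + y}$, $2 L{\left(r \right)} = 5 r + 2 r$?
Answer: $84 i \sqrt{1786} \approx 3549.9 i$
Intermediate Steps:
$L{\left(r \right)} = \frac{7 r}{2}$ ($L{\left(r \right)} = \frac{5 r + 2 r}{2} = \frac{7 r}{2}$)
$w{\left(y \right)} = 1 + y \left(- \frac{7}{2} - \frac{7 y}{2}\right)$ ($w{\left(y \right)} = \frac{7 \left(-1 - y\right)}{2} y + \frac{y + y}{y + y} = \left(- \frac{7}{2} - \frac{7 y}{2}\right) y + \frac{2 y}{2 y} = y \left(- \frac{7}{2} - \frac{7 y}{2}\right) + 2 y \frac{1}{2 y} = y \left(- \frac{7}{2} - \frac{7 y}{2}\right) + 1 = 1 + y \left(- \frac{7}{2} - \frac{7 y}{2}\right)$)
$\sqrt{360933 + w{\left(-1925 \right)}} = \sqrt{360933 + \left(1 - - \frac{13475 \left(1 - 1925\right)}{2}\right)} = \sqrt{360933 + \left(1 - \left(- \frac{13475}{2}\right) \left(-1924\right)\right)} = \sqrt{360933 + \left(1 - 12962950\right)} = \sqrt{360933 - 12962949} = \sqrt{-12602016} = 84 i \sqrt{1786}$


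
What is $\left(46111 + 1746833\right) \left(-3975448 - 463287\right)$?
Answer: $-7958403285840$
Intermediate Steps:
$\left(46111 + 1746833\right) \left(-3975448 - 463287\right) = 1792944 \left(-4438735\right) = -7958403285840$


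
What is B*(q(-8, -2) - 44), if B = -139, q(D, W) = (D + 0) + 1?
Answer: 7089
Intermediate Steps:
q(D, W) = 1 + D (q(D, W) = D + 1 = 1 + D)
B*(q(-8, -2) - 44) = -139*((1 - 8) - 44) = -139*(-7 - 44) = -139*(-51) = 7089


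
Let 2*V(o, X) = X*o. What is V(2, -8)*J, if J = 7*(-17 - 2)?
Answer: 1064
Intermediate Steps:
V(o, X) = X*o/2 (V(o, X) = (X*o)/2 = X*o/2)
J = -133 (J = 7*(-19) = -133)
V(2, -8)*J = ((½)*(-8)*2)*(-133) = -8*(-133) = 1064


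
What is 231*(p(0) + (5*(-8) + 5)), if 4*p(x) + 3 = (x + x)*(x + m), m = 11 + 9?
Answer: -33033/4 ≈ -8258.3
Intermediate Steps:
m = 20
p(x) = -¾ + x*(20 + x)/2 (p(x) = -¾ + ((x + x)*(x + 20))/4 = -¾ + ((2*x)*(20 + x))/4 = -¾ + (2*x*(20 + x))/4 = -¾ + x*(20 + x)/2)
231*(p(0) + (5*(-8) + 5)) = 231*((-¾ + (½)*0² + 10*0) + (5*(-8) + 5)) = 231*((-¾ + (½)*0 + 0) + (-40 + 5)) = 231*((-¾ + 0 + 0) - 35) = 231*(-¾ - 35) = 231*(-143/4) = -33033/4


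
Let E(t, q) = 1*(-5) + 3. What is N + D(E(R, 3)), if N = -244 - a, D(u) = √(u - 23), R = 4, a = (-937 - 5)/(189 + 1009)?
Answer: -145685/599 + 5*I ≈ -243.21 + 5.0*I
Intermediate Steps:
a = -471/599 (a = -942/1198 = -942*1/1198 = -471/599 ≈ -0.78631)
E(t, q) = -2 (E(t, q) = -5 + 3 = -2)
D(u) = √(-23 + u)
N = -145685/599 (N = -244 - 1*(-471/599) = -244 + 471/599 = -145685/599 ≈ -243.21)
N + D(E(R, 3)) = -145685/599 + √(-23 - 2) = -145685/599 + √(-25) = -145685/599 + 5*I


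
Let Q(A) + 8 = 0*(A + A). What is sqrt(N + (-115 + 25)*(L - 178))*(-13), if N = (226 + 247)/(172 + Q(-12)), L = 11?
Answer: -13*sqrt(101081113)/82 ≈ -1593.9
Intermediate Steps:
Q(A) = -8 (Q(A) = -8 + 0*(A + A) = -8 + 0*(2*A) = -8 + 0 = -8)
N = 473/164 (N = (226 + 247)/(172 - 8) = 473/164 ≈ 2.8841)
sqrt(N + (-115 + 25)*(L - 178))*(-13) = sqrt(473/164 + (-115 + 25)*(11 - 178))*(-13) = sqrt(473/164 - 90*(-167))*(-13) = sqrt(473/164 + 15030)*(-13) = sqrt(2465393/164)*(-13) = (sqrt(101081113)/82)*(-13) = -13*sqrt(101081113)/82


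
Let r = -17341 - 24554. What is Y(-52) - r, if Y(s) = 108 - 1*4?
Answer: 41999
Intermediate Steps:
Y(s) = 104 (Y(s) = 108 - 4 = 104)
r = -41895
Y(-52) - r = 104 - 1*(-41895) = 104 + 41895 = 41999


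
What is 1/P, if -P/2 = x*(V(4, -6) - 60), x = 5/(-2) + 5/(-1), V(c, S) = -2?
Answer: -1/930 ≈ -0.0010753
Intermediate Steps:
x = -15/2 (x = 5*(-1/2) + 5*(-1) = -5/2 - 5 = -15/2 ≈ -7.5000)
P = -930 (P = -(-15)*(-2 - 60) = -(-15)*(-62) = -2*465 = -930)
1/P = 1/(-930) = -1/930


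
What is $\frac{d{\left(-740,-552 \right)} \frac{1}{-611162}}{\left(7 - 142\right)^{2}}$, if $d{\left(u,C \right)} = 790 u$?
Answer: $\frac{11692}{222768549} \approx 5.2485 \cdot 10^{-5}$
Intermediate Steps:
$\frac{d{\left(-740,-552 \right)} \frac{1}{-611162}}{\left(7 - 142\right)^{2}} = \frac{790 \left(-740\right) \frac{1}{-611162}}{\left(7 - 142\right)^{2}} = \frac{\left(-584600\right) \left(- \frac{1}{611162}\right)}{\left(-135\right)^{2}} = \frac{292300}{305581 \cdot 18225} = \frac{292300}{305581} \cdot \frac{1}{18225} = \frac{11692}{222768549}$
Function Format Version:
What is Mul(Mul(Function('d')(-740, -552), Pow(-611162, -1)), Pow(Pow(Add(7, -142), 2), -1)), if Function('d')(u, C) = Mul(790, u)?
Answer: Rational(11692, 222768549) ≈ 5.2485e-5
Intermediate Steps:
Mul(Mul(Function('d')(-740, -552), Pow(-611162, -1)), Pow(Pow(Add(7, -142), 2), -1)) = Mul(Mul(Mul(790, -740), Pow(-611162, -1)), Pow(Pow(Add(7, -142), 2), -1)) = Mul(Mul(-584600, Rational(-1, 611162)), Pow(Pow(-135, 2), -1)) = Mul(Rational(292300, 305581), Pow(18225, -1)) = Mul(Rational(292300, 305581), Rational(1, 18225)) = Rational(11692, 222768549)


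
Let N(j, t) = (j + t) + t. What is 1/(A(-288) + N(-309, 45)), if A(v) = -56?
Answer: -1/275 ≈ -0.0036364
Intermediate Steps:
N(j, t) = j + 2*t
1/(A(-288) + N(-309, 45)) = 1/(-56 + (-309 + 2*45)) = 1/(-56 + (-309 + 90)) = 1/(-56 - 219) = 1/(-275) = -1/275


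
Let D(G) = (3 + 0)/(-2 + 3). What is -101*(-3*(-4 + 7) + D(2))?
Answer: 606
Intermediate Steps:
D(G) = 3 (D(G) = 3/1 = 3*1 = 3)
-101*(-3*(-4 + 7) + D(2)) = -101*(-3*(-4 + 7) + 3) = -101*(-3*3 + 3) = -101*(-9 + 3) = -101*(-6) = 606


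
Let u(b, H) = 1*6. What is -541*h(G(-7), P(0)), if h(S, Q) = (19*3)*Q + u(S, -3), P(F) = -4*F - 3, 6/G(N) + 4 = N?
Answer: 89265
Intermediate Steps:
G(N) = 6/(-4 + N)
u(b, H) = 6
P(F) = -3 - 4*F
h(S, Q) = 6 + 57*Q (h(S, Q) = (19*3)*Q + 6 = 57*Q + 6 = 6 + 57*Q)
-541*h(G(-7), P(0)) = -541*(6 + 57*(-3 - 4*0)) = -541*(6 + 57*(-3 + 0)) = -541*(6 + 57*(-3)) = -541*(6 - 171) = -541*(-165) = 89265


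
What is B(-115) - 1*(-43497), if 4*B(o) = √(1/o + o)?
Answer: 43497 + I*√1520990/460 ≈ 43497.0 + 2.6811*I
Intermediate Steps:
B(o) = √(o + 1/o)/4 (B(o) = √(1/o + o)/4 = √(o + 1/o)/4)
B(-115) - 1*(-43497) = √(-115 + 1/(-115))/4 - 1*(-43497) = √(-115 - 1/115)/4 + 43497 = √(-13226/115)/4 + 43497 = (I*√1520990/115)/4 + 43497 = I*√1520990/460 + 43497 = 43497 + I*√1520990/460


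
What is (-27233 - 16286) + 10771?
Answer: -32748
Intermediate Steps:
(-27233 - 16286) + 10771 = -43519 + 10771 = -32748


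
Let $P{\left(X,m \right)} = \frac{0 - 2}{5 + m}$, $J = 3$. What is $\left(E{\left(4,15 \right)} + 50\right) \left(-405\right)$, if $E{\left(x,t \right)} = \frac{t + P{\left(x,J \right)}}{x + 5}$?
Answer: $- \frac{83655}{4} \approx -20914.0$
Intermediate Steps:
$P{\left(X,m \right)} = - \frac{2}{5 + m}$
$E{\left(x,t \right)} = \frac{- \frac{1}{4} + t}{5 + x}$ ($E{\left(x,t \right)} = \frac{t - \frac{2}{5 + 3}}{x + 5} = \frac{t - \frac{2}{8}}{5 + x} = \frac{t - \frac{1}{4}}{5 + x} = \frac{- \frac{1}{4} + t}{5 + x}$)
$\left(E{\left(4,15 \right)} + 50\right) \left(-405\right) = \left(\frac{- \frac{1}{4} + 15}{5 + 4} + 50\right) \left(-405\right) = \left(\frac{1}{9} \cdot \frac{59}{4} + 50\right) \left(-405\right) = \left(\frac{59}{36} + 50\right) \left(-405\right) = \frac{1859}{36} \left(-405\right) = - \frac{83655}{4}$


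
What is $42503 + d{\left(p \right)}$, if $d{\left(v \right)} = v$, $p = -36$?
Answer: $42467$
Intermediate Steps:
$42503 + d{\left(p \right)} = 42503 - 36 = 42467$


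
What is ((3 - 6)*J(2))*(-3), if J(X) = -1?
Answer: -9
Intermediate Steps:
((3 - 6)*J(2))*(-3) = ((3 - 6)*(-1))*(-3) = -3*(-1)*(-3) = 3*(-3) = -9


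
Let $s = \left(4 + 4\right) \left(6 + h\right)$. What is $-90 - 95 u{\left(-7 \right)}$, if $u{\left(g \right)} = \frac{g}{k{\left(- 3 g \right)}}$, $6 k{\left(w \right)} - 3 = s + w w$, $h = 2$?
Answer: $- \frac{20865}{254} \approx -82.146$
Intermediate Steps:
$s = 64$ ($s = \left(4 + 4\right) \left(6 + 2\right) = 8 \cdot 8 = 64$)
$k{\left(w \right)} = \frac{67}{6} + \frac{w^{2}}{6}$ ($k{\left(w \right)} = \frac{1}{2} + \frac{64 + w w}{6} = \frac{1}{2} + \frac{64 + w^{2}}{6} = \frac{1}{2} + \left(\frac{32}{3} + \frac{w^{2}}{6}\right) = \frac{67}{6} + \frac{w^{2}}{6}$)
$u{\left(g \right)} = \frac{g}{\frac{67}{6} + \frac{3 g^{2}}{2}}$ ($u{\left(g \right)} = \frac{g}{\frac{67}{6} + \frac{\left(- 3 g\right)^{2}}{6}} = \frac{g}{\frac{67}{6} + \frac{9 g^{2}}{6}} = \frac{g}{\frac{67}{6} + \frac{3 g^{2}}{2}}$)
$-90 - 95 u{\left(-7 \right)} = -90 - 95 \cdot 6 \left(-7\right) \frac{1}{67 + 9 \left(-7\right)^{2}} = -90 - 95 \cdot 6 \left(-7\right) \frac{1}{67 + 9 \cdot 49} = -90 - 95 \cdot 6 \left(-7\right) \frac{1}{67 + 441} = -90 - 95 \cdot 6 \left(-7\right) \frac{1}{508} = -90 - - \frac{1995}{254} = -90 + \frac{1995}{254} = - \frac{20865}{254}$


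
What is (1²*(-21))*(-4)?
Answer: 84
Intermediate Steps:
(1²*(-21))*(-4) = (1*(-21))*(-4) = -21*(-4) = 84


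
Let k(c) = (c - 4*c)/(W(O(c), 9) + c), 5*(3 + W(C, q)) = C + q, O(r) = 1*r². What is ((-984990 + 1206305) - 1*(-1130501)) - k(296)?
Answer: 12043329188/8909 ≈ 1.3518e+6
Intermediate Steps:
O(r) = r²
W(C, q) = -3 + C/5 + q/5 (W(C, q) = -3 + (C + q)/5 = -3 + (C/5 + q/5) = -3 + C/5 + q/5)
k(c) = -3*c/(-6/5 + c + c²/5) (k(c) = (c - 4*c)/((-3 + c²/5 + (⅕)*9) + c) = (-3*c)/((-3 + c²/5 + 9/5) + c) = (-3*c)/((-6/5 + c²/5) + c) = (-3*c)/(-6/5 + c + c²/5) = -3*c/(-6/5 + c + c²/5))
((-984990 + 1206305) - 1*(-1130501)) - k(296) = ((-984990 + 1206305) - 1*(-1130501)) - (-15)*296/(-6 + 296² + 5*296) = (221315 + 1130501) - (-15)*296/(-6 + 87616 + 1480) = 1351816 - (-15)*296/89090 = 1351816 - 1*(-444/8909) = 1351816 + 444/8909 = 12043329188/8909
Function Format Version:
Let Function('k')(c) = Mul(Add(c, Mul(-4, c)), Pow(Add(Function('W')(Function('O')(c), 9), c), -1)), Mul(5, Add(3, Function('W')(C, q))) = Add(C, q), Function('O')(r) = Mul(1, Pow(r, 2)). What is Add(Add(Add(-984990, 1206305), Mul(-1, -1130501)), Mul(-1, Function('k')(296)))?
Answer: Rational(12043329188, 8909) ≈ 1.3518e+6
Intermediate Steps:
Function('O')(r) = Pow(r, 2)
Function('W')(C, q) = Add(-3, Mul(Rational(1, 5), C), Mul(Rational(1, 5), q)) (Function('W')(C, q) = Add(-3, Mul(Rational(1, 5), Add(C, q))) = Add(-3, Add(Mul(Rational(1, 5), C), Mul(Rational(1, 5), q))) = Add(-3, Mul(Rational(1, 5), C), Mul(Rational(1, 5), q)))
Function('k')(c) = Mul(-3, c, Pow(Add(Rational(-6, 5), c, Mul(Rational(1, 5), Pow(c, 2))), -1)) (Function('k')(c) = Mul(Add(c, Mul(-4, c)), Pow(Add(Add(-3, Mul(Rational(1, 5), Pow(c, 2)), Mul(Rational(1, 5), 9)), c), -1)) = Mul(Mul(-3, c), Pow(Add(Add(-3, Mul(Rational(1, 5), Pow(c, 2)), Rational(9, 5)), c), -1)) = Mul(Mul(-3, c), Pow(Add(Add(Rational(-6, 5), Mul(Rational(1, 5), Pow(c, 2))), c), -1)) = Mul(Mul(-3, c), Pow(Add(Rational(-6, 5), c, Mul(Rational(1, 5), Pow(c, 2))), -1)) = Mul(-3, c, Pow(Add(Rational(-6, 5), c, Mul(Rational(1, 5), Pow(c, 2))), -1)))
Add(Add(Add(-984990, 1206305), Mul(-1, -1130501)), Mul(-1, Function('k')(296))) = Add(Add(Add(-984990, 1206305), Mul(-1, -1130501)), Mul(-1, Mul(-15, 296, Pow(Add(-6, Pow(296, 2), Mul(5, 296)), -1)))) = Add(Add(221315, 1130501), Mul(-1, Mul(-15, 296, Pow(Add(-6, 87616, 1480), -1)))) = Add(1351816, Mul(-1, Mul(-15, 296, Pow(89090, -1)))) = Add(1351816, Mul(-1, Mul(-15, 296, Rational(1, 89090)))) = Add(1351816, Mul(-1, Rational(-444, 8909))) = Add(1351816, Rational(444, 8909)) = Rational(12043329188, 8909)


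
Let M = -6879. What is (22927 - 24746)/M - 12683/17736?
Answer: -6109397/13556216 ≈ -0.45067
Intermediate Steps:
(22927 - 24746)/M - 12683/17736 = (22927 - 24746)/(-6879) - 12683/17736 = -1819*(-1/6879) - 12683*1/17736 = 1819/6879 - 12683/17736 = -6109397/13556216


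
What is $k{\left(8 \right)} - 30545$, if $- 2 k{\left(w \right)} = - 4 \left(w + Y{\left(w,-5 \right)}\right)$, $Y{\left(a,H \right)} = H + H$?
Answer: $-30549$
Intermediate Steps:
$Y{\left(a,H \right)} = 2 H$
$k{\left(w \right)} = -20 + 2 w$ ($k{\left(w \right)} = - \frac{\left(-4\right) \left(w + 2 \left(-5\right)\right)}{2} = - \frac{\left(-4\right) \left(w - 10\right)}{2} = - \frac{\left(-4\right) \left(-10 + w\right)}{2} = - \frac{40 - 4 w}{2} = -20 + 2 w$)
$k{\left(8 \right)} - 30545 = \left(-20 + 2 \cdot 8\right) - 30545 = \left(-20 + 16\right) - 30545 = -4 - 30545 = -30549$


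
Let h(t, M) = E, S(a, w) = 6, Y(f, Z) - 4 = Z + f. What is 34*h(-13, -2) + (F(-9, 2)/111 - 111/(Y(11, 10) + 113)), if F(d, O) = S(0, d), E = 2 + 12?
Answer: 808875/1702 ≈ 475.25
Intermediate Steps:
Y(f, Z) = 4 + Z + f (Y(f, Z) = 4 + (Z + f) = 4 + Z + f)
E = 14
h(t, M) = 14
F(d, O) = 6
34*h(-13, -2) + (F(-9, 2)/111 - 111/(Y(11, 10) + 113)) = 34*14 + (6/111 - 111/((4 + 10 + 11) + 113)) = 476 + (6*(1/111) - 111/(25 + 113)) = 476 + (2/37 - 111/138) = 476 + (2/37 - 111*1/138) = 476 + (2/37 - 37/46) = 476 - 1277/1702 = 808875/1702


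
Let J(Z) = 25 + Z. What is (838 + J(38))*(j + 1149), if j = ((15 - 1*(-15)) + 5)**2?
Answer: 2138974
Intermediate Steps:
j = 1225 (j = ((15 + 15) + 5)**2 = (30 + 5)**2 = 35**2 = 1225)
(838 + J(38))*(j + 1149) = (838 + (25 + 38))*(1225 + 1149) = (838 + 63)*2374 = 901*2374 = 2138974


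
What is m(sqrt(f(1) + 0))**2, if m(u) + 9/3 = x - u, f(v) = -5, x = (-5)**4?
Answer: (622 - I*sqrt(5))**2 ≈ 3.8688e+5 - 2782.0*I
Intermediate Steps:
x = 625
m(u) = 622 - u (m(u) = -3 + (625 - u) = 622 - u)
m(sqrt(f(1) + 0))**2 = (622 - sqrt(-5 + 0))**2 = (622 - sqrt(-5))**2 = (622 - I*sqrt(5))**2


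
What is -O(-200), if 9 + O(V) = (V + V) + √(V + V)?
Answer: 409 - 20*I ≈ 409.0 - 20.0*I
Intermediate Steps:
O(V) = -9 + 2*V + √2*√V (O(V) = -9 + ((V + V) + √(V + V)) = -9 + (2*V + √(2*V)) = -9 + (2*V + √2*√V) = -9 + 2*V + √2*√V)
-O(-200) = -(-9 + 2*(-200) + √2*√(-200)) = -(-9 - 400 + √2*(10*I*√2)) = -(-9 - 400 + 20*I) = -(-409 + 20*I) = 409 - 20*I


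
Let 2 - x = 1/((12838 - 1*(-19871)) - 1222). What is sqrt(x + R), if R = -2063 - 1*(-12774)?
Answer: sqrt(7758365290)/851 ≈ 103.50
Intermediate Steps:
R = 10711 (R = -2063 + 12774 = 10711)
x = 62973/31487 (x = 2 - 1/((12838 - 1*(-19871)) - 1222) = 2 - 1/((12838 + 19871) - 1222) = 2 - 1/(32709 - 1222) = 2 - 1/31487 = 62973/31487 ≈ 2.0000)
sqrt(x + R) = sqrt(62973/31487 + 10711) = sqrt(337320230/31487) = sqrt(7758365290)/851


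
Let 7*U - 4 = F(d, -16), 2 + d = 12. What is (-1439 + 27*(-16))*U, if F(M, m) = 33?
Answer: -69227/7 ≈ -9889.6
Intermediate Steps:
d = 10 (d = -2 + 12 = 10)
U = 37/7 (U = 4/7 + (1/7)*33 = 4/7 + 33/7 = 37/7 ≈ 5.2857)
(-1439 + 27*(-16))*U = (-1439 + 27*(-16))*(37/7) = (-1439 - 432)*(37/7) = -1871*37/7 = -69227/7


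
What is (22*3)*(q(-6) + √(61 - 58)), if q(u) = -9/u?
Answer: 99 + 66*√3 ≈ 213.32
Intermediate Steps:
(22*3)*(q(-6) + √(61 - 58)) = (22*3)*(-9/(-6) + √(61 - 58)) = 66*(-9*(-⅙) + √3) = 66*(3/2 + √3) = 99 + 66*√3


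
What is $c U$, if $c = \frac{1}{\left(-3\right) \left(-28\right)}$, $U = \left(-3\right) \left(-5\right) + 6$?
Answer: $\frac{1}{4} \approx 0.25$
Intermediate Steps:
$U = 21$ ($U = 15 + 6 = 21$)
$c = \frac{1}{84} \approx 0.011905$
$c U = \frac{1}{84} \cdot 21 = \frac{1}{4}$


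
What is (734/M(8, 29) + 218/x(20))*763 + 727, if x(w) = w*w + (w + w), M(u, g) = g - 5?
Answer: 4032619/165 ≈ 24440.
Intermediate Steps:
M(u, g) = -5 + g
x(w) = w**2 + 2*w
(734/M(8, 29) + 218/x(20))*763 + 727 = (734/(-5 + 29) + 218/((20*(2 + 20))))*763 + 727 = (734/24 + 218/((20*22)))*763 + 727 = (734*(1/24) + 218/440)*763 + 727 = (367/12 + 218*(1/440))*763 + 727 = (367/12 + 109/220)*763 + 727 = (5128/165)*763 + 727 = 3912664/165 + 727 = 4032619/165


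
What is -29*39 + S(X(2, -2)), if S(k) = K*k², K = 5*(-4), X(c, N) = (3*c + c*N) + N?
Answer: -1131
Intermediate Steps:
X(c, N) = N + 3*c + N*c (X(c, N) = (3*c + N*c) + N = N + 3*c + N*c)
K = -20
S(k) = -20*k²
-29*39 + S(X(2, -2)) = -29*39 - 20*(-2 + 3*2 - 2*2)² = -1131 - 20*(-2 + 6 - 4)² = -1131 - 20*0² = -1131 - 20*0 = -1131 + 0 = -1131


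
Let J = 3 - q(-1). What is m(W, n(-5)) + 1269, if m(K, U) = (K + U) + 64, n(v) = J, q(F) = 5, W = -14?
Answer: 1317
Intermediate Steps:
J = -2 (J = 3 - 1*5 = 3 - 5 = -2)
n(v) = -2
m(K, U) = 64 + K + U
m(W, n(-5)) + 1269 = (64 - 14 - 2) + 1269 = 48 + 1269 = 1317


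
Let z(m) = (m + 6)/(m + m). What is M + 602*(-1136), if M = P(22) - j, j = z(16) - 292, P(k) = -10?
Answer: -10937451/16 ≈ -6.8359e+5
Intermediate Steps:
z(m) = (6 + m)/(2*m) (z(m) = (6 + m)/((2*m)) = (6 + m)*(1/(2*m)) = (6 + m)/(2*m))
j = -4661/16 (j = (½)*(6 + 16)/16 - 292 = (½)*(1/16)*22 - 292 = 11/16 - 292 = -4661/16 ≈ -291.31)
M = 4501/16 (M = -10 - 1*(-4661/16) = -10 + 4661/16 = 4501/16 ≈ 281.31)
M + 602*(-1136) = 4501/16 + 602*(-1136) = 4501/16 - 683872 = -10937451/16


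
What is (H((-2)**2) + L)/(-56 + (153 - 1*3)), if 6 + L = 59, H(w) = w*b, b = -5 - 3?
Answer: 21/94 ≈ 0.22340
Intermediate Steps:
b = -8
H(w) = -8*w (H(w) = w*(-8) = -8*w)
L = 53 (L = -6 + 59 = 53)
(H((-2)**2) + L)/(-56 + (153 - 1*3)) = (-8*(-2)**2 + 53)/(-56 + (153 - 1*3)) = (-8*4 + 53)/(-56 + (153 - 3)) = (-32 + 53)/(-56 + 150) = 21/94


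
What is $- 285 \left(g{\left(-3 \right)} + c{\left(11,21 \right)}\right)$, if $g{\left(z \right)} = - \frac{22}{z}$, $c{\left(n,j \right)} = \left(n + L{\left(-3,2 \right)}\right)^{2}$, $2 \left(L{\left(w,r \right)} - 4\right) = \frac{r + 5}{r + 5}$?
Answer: $- \frac{282245}{4} \approx -70561.0$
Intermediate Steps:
$L{\left(w,r \right)} = \frac{9}{2}$ ($L{\left(w,r \right)} = 4 + \frac{\left(r + 5\right) \frac{1}{r + 5}}{2} = 4 + \frac{\left(5 + r\right) \frac{1}{5 + r}}{2} = 4 + \frac{1}{2} \cdot 1 = 4 + \frac{1}{2} = \frac{9}{2}$)
$c{\left(n,j \right)} = \left(\frac{9}{2} + n\right)^{2}$ ($c{\left(n,j \right)} = \left(n + \frac{9}{2}\right)^{2} = \left(\frac{9}{2} + n\right)^{2}$)
$- 285 \left(g{\left(-3 \right)} + c{\left(11,21 \right)}\right) = - 285 \left(- \frac{22}{-3} + \frac{\left(9 + 2 \cdot 11\right)^{2}}{4}\right) = - 285 \left(\left(-22\right) \left(- \frac{1}{3}\right) + \frac{\left(9 + 22\right)^{2}}{4}\right) = - 285 \left(\frac{22}{3} + \frac{31^{2}}{4}\right) = - 285 \left(\frac{22}{3} + \frac{1}{4} \cdot 961\right) = - 285 \left(\frac{22}{3} + \frac{961}{4}\right) = \left(-285\right) \frac{2971}{12} = - \frac{282245}{4}$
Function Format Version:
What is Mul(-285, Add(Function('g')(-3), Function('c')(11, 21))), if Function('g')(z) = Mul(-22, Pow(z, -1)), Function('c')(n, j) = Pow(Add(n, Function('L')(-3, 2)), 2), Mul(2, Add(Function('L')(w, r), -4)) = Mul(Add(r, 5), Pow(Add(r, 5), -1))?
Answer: Rational(-282245, 4) ≈ -70561.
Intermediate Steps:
Function('L')(w, r) = Rational(9, 2) (Function('L')(w, r) = Add(4, Mul(Rational(1, 2), Mul(Add(r, 5), Pow(Add(r, 5), -1)))) = Add(4, Mul(Rational(1, 2), Mul(Add(5, r), Pow(Add(5, r), -1)))) = Add(4, Mul(Rational(1, 2), 1)) = Add(4, Rational(1, 2)) = Rational(9, 2))
Function('c')(n, j) = Pow(Add(Rational(9, 2), n), 2) (Function('c')(n, j) = Pow(Add(n, Rational(9, 2)), 2) = Pow(Add(Rational(9, 2), n), 2))
Mul(-285, Add(Function('g')(-3), Function('c')(11, 21))) = Mul(-285, Add(Mul(-22, Pow(-3, -1)), Mul(Rational(1, 4), Pow(Add(9, Mul(2, 11)), 2)))) = Mul(-285, Add(Mul(-22, Rational(-1, 3)), Mul(Rational(1, 4), Pow(Add(9, 22), 2)))) = Mul(-285, Add(Rational(22, 3), Mul(Rational(1, 4), Pow(31, 2)))) = Mul(-285, Add(Rational(22, 3), Mul(Rational(1, 4), 961))) = Mul(-285, Add(Rational(22, 3), Rational(961, 4))) = Mul(-285, Rational(2971, 12)) = Rational(-282245, 4)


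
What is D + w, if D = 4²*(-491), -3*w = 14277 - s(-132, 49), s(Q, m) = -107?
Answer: -37952/3 ≈ -12651.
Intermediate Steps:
w = -14384/3 (w = -(14277 - 1*(-107))/3 = -(14277 + 107)/3 = -⅓*14384 = -14384/3 ≈ -4794.7)
D = -7856 (D = 16*(-491) = -7856)
D + w = -7856 - 14384/3 = -37952/3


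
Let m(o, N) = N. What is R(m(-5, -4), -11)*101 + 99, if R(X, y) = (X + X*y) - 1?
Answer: 4038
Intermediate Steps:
R(X, y) = -1 + X + X*y
R(m(-5, -4), -11)*101 + 99 = (-1 - 4 - 4*(-11))*101 + 99 = (-1 - 4 + 44)*101 + 99 = 39*101 + 99 = 3939 + 99 = 4038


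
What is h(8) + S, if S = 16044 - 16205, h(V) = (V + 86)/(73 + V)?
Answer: -12947/81 ≈ -159.84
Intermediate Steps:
h(V) = (86 + V)/(73 + V)
S = -161
h(8) + S = (86 + 8)/(73 + 8) - 161 = 94/81 - 161 = -12947/81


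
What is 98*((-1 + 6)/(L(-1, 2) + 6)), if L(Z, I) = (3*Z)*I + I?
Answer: 245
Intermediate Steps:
L(Z, I) = I + 3*I*Z (L(Z, I) = 3*I*Z + I = I + 3*I*Z)
98*((-1 + 6)/(L(-1, 2) + 6)) = 98*((-1 + 6)/(2*(1 + 3*(-1)) + 6)) = 98*(5/(2*(1 - 3) + 6)) = 98*(5/(2*(-2) + 6)) = 98*(5/(-4 + 6)) = 98*(5/2) = 245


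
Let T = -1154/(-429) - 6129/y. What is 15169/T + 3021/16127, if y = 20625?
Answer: 65593481083908/10346647771 ≈ 6339.6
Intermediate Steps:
T = 641573/268125 (T = -1154/(-429) - 6129/20625 = -1154*(-1/429) - 6129*1/20625 = 1154/429 - 2043/6875 = 641573/268125 ≈ 2.3928)
15169/T + 3021/16127 = 15169/(641573/268125) + 3021/16127 = 15169*(268125/641573) + 3021*(1/16127) = 4067188125/641573 + 3021/16127 = 65593481083908/10346647771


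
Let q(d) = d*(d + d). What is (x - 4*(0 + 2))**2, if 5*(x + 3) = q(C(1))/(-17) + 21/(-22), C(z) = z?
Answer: 439782841/3496900 ≈ 125.76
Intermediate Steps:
q(d) = 2*d**2 (q(d) = d*(2*d) = 2*d**2)
x = -6011/1870 (x = -3 + ((2*1**2)/(-17) + 21/(-22))/5 = -3 + ((2*1)*(-1/17) + 21*(-1/22))/5 = -3 + (2*(-1/17) - 21/22)/5 = -3 + (-2/17 - 21/22)/5 = -3 + (1/5)*(-401/374) = -3 - 401/1870 = -6011/1870 ≈ -3.2144)
(x - 4*(0 + 2))**2 = (-6011/1870 - 4*(0 + 2))**2 = (-6011/1870 - 4*2)**2 = (-6011/1870 - 8)**2 = (-20971/1870)**2 = 439782841/3496900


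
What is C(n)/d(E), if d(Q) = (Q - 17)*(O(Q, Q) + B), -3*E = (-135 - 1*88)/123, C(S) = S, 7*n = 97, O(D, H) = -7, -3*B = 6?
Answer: 3977/42350 ≈ 0.093908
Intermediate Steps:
B = -2 (B = -⅓*6 = -2)
n = 97/7 (n = (⅐)*97 = 97/7 ≈ 13.857)
E = 223/369 (E = -(-135 - 1*88)/(3*123) = -(-135 - 88)/(3*123) = -(-223)/(3*123) = -⅓*(-223/123) = 223/369 ≈ 0.60434)
d(Q) = 153 - 9*Q (d(Q) = (Q - 17)*(-7 - 2) = (-17 + Q)*(-9) = 153 - 9*Q)
C(n)/d(E) = 97/(7*(153 - 9*223/369)) = 97/(7*(153 - 223/41)) = 97/(7*(6050/41)) = (97/7)*(41/6050) = 3977/42350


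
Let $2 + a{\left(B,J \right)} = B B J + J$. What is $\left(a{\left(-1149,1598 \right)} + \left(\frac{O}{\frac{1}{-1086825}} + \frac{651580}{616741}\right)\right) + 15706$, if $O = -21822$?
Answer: $\frac{15928195846746230}{616741} \approx 2.5826 \cdot 10^{10}$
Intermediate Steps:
$a{\left(B,J \right)} = -2 + J + J B^{2}$ ($a{\left(B,J \right)} = -2 + \left(B B J + J\right) = -2 + \left(B^{2} J + J\right) = -2 + \left(J B^{2} + J\right) = -2 + \left(J + J B^{2}\right) = -2 + J + J B^{2}$)
$\left(a{\left(-1149,1598 \right)} + \left(\frac{O}{\frac{1}{-1086825}} + \frac{651580}{616741}\right)\right) + 15706 = \left(\left(-2 + 1598 + 1598 \left(-1149\right)^{2}\right) + \left(- \frac{21822}{\frac{1}{-1086825}} + \frac{651580}{616741}\right)\right) + 15706 = \left(\left(-2 + 1598 + 1598 \cdot 1320201\right) + \left(- \frac{21822}{- \frac{1}{1086825}} + 651580 \cdot \frac{1}{616741}\right)\right) + 15706 = \left(\left(-2 + 1598 + 2109681198\right) + \left(\left(-21822\right) \left(-1086825\right) + \frac{651580}{616741}\right)\right) + 15706 = \left(2109682794 + \left(23716695150 + \frac{651580}{616741}\right)\right) + 15706 = \left(2109682794 + \frac{14627058284157730}{616741}\right) + 15706 = \frac{15928186160212084}{616741} + 15706 = \frac{15928195846746230}{616741}$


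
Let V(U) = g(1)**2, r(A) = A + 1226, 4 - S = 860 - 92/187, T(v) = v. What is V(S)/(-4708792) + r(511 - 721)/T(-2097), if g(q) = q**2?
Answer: -4784134769/9874336824 ≈ -0.48450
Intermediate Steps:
S = -159980/187 (S = 4 - (860 - 92/187) = 4 - 1*160728/187 = 4 - 160728/187 = -159980/187 ≈ -855.51)
r(A) = 1226 + A
V(U) = 1 (V(U) = (1**2)**2 = 1**2 = 1)
V(S)/(-4708792) + r(511 - 721)/T(-2097) = 1/(-4708792) + (1226 + (511 - 721))/(-2097) = 1*(-1/4708792) + (1226 - 210)*(-1/2097) = -1/4708792 + 1016*(-1/2097) = -1/4708792 - 1016/2097 = -4784134769/9874336824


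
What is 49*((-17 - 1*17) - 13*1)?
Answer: -2303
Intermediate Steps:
49*((-17 - 1*17) - 13*1) = 49*((-17 - 17) - 13) = 49*(-34 - 13) = 49*(-47) = -2303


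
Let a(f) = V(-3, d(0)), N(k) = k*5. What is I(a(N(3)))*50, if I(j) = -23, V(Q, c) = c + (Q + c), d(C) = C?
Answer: -1150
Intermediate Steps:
N(k) = 5*k
V(Q, c) = Q + 2*c
a(f) = -3 (a(f) = -3 + 2*0 = -3 + 0 = -3)
I(a(N(3)))*50 = -23*50 = -1150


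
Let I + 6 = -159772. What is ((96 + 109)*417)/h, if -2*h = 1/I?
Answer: 27317244660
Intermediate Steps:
I = -159778 (I = -6 - 159772 = -159778)
h = 1/319556 (h = -½/(-159778) = -½*(-1/159778) = 1/319556 ≈ 3.1293e-6)
((96 + 109)*417)/h = ((96 + 109)*417)/(1/319556) = (205*417)*319556 = 85485*319556 = 27317244660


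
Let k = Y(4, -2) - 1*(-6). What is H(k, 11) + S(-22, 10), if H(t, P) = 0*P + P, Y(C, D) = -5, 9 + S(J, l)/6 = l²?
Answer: 557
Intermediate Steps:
S(J, l) = -54 + 6*l²
k = 1 (k = -5 - 1*(-6) = -5 + 6 = 1)
H(t, P) = P (H(t, P) = 0 + P = P)
H(k, 11) + S(-22, 10) = 11 + (-54 + 6*10²) = 11 + (-54 + 6*100) = 11 + (-54 + 600) = 11 + 546 = 557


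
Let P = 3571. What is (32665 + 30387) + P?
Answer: 66623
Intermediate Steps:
(32665 + 30387) + P = (32665 + 30387) + 3571 = 63052 + 3571 = 66623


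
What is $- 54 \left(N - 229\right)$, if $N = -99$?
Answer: $17712$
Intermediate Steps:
$- 54 \left(N - 229\right) = - 54 \left(-99 - 229\right) = \left(-54\right) \left(-328\right) = 17712$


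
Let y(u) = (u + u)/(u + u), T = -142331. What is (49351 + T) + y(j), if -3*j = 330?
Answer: -92979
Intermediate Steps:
j = -110 (j = -⅓*330 = -110)
y(u) = 1 (y(u) = (2*u)/((2*u)) = (2*u)*(1/(2*u)) = 1)
(49351 + T) + y(j) = (49351 - 142331) + 1 = -92980 + 1 = -92979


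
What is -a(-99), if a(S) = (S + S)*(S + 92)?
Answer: -1386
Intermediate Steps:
a(S) = 2*S*(92 + S) (a(S) = (2*S)*(92 + S) = 2*S*(92 + S))
-a(-99) = -2*(-99)*(92 - 99) = -2*(-99)*(-7) = -1*1386 = -1386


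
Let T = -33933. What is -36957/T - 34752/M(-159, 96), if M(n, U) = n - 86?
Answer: 396098027/2771195 ≈ 142.93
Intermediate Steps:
M(n, U) = -86 + n
-36957/T - 34752/M(-159, 96) = -36957/(-33933) - 34752/(-86 - 159) = -36957*(-1/33933) - 34752/(-245) = 12319/11311 - 34752*(-1/245) = 12319/11311 + 34752/245 = 396098027/2771195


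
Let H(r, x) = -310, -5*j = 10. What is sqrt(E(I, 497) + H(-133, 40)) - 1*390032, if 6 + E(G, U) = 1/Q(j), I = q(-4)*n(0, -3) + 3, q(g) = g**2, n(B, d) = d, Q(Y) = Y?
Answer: -390032 + I*sqrt(1266)/2 ≈ -3.9003e+5 + 17.79*I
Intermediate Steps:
j = -2 (j = -1/5*10 = -2)
I = -45 (I = (-4)**2*(-3) + 3 = 16*(-3) + 3 = -48 + 3 = -45)
E(G, U) = -13/2 (E(G, U) = -6 + 1/(-2) = -6 - 1/2 = -13/2)
sqrt(E(I, 497) + H(-133, 40)) - 1*390032 = sqrt(-13/2 - 310) - 1*390032 = sqrt(-633/2) - 390032 = I*sqrt(1266)/2 - 390032 = -390032 + I*sqrt(1266)/2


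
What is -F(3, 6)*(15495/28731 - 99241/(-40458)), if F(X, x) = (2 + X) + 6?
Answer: -1159396627/35224206 ≈ -32.915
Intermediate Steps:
F(X, x) = 8 + X
-F(3, 6)*(15495/28731 - 99241/(-40458)) = -(8 + 3)*(15495/28731 - 99241/(-40458)) = -11*(15495*(1/28731) - 99241*(-1/40458)) = -11*(5165/9577 + 99241/40458) = -11*1159396627/387466266 = -1*1159396627/35224206 = -1159396627/35224206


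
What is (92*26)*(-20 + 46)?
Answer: 62192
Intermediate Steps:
(92*26)*(-20 + 46) = 2392*26 = 62192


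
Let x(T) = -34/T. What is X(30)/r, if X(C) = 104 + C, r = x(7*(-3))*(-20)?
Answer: -1407/340 ≈ -4.1382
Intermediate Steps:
r = -680/21 (r = -34/(7*(-3))*(-20) = -34/(-21)*(-20) = -34*(-1/21)*(-20) = (34/21)*(-20) = -680/21 ≈ -32.381)
X(30)/r = (104 + 30)/(-680/21) = 134*(-21/680) = -1407/340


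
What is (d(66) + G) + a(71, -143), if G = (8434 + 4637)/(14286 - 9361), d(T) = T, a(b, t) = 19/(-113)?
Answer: 38114098/556525 ≈ 68.486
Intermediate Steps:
a(b, t) = -19/113 (a(b, t) = 19*(-1/113) = -19/113)
G = 13071/4925 ≈ 2.6540
(d(66) + G) + a(71, -143) = (66 + 13071/4925) - 19/113 = 338121/4925 - 19/113 = 38114098/556525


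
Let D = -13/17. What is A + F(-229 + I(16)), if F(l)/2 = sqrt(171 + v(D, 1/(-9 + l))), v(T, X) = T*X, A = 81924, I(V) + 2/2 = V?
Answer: 81924 + 2*sqrt(2457606734)/3791 ≈ 81950.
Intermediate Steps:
D = -13/17 (D = -13*1/17 = -13/17 ≈ -0.76471)
I(V) = -1 + V
F(l) = 2*sqrt(171 - 13/(17*(-9 + l)))
A + F(-229 + I(16)) = 81924 + 2*sqrt(17)*sqrt((-26176 + 2907*(-229 + (-1 + 16)))/(-9 + (-229 + (-1 + 16))))/17 = 81924 + 2*sqrt(17)*sqrt((-26176 + 2907*(-229 + 15))/(-9 + (-229 + 15)))/17 = 81924 + 2*sqrt(17)*sqrt((-26176 + 2907*(-214))/(-9 - 214))/17 = 81924 + 2*sqrt(17)*sqrt((-26176 - 622098)/(-223))/17 = 81924 + 2*sqrt(17)*sqrt(-1/223*(-648274))/17 = 81924 + 2*sqrt(17)*sqrt(648274/223)/17 = 81924 + 2*sqrt(17)*(sqrt(144565102)/223)/17 = 81924 + 2*sqrt(2457606734)/3791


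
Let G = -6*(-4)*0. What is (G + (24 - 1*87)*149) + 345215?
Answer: 335828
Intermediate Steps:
G = 0 (G = 24*0 = 0)
(G + (24 - 1*87)*149) + 345215 = (0 + (24 - 1*87)*149) + 345215 = (0 + (24 - 87)*149) + 345215 = (0 - 63*149) + 345215 = (0 - 9387) + 345215 = -9387 + 345215 = 335828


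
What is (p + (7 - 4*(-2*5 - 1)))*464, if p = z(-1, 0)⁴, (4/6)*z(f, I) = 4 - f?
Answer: 1491789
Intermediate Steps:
z(f, I) = 6 - 3*f/2 (z(f, I) = 3*(4 - f)/2 = 6 - 3*f/2)
p = 50625/16 (p = (6 - 3/2*(-1))⁴ = (6 + 3/2)⁴ = (15/2)⁴ = 50625/16 ≈ 3164.1)
(p + (7 - 4*(-2*5 - 1)))*464 = (50625/16 + (7 - 4*(-2*5 - 1)))*464 = (50625/16 + (7 - 4*(-10 - 1)))*464 = (50625/16 + (7 - 4*(-11)))*464 = (50625/16 + (7 + 44))*464 = (50625/16 + 51)*464 = (51441/16)*464 = 1491789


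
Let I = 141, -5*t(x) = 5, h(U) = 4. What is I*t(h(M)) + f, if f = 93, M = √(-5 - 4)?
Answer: -48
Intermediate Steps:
M = 3*I (M = √(-9) = 3*I ≈ 3.0*I)
t(x) = -1 (t(x) = -⅕*5 = -1)
I*t(h(M)) + f = 141*(-1) + 93 = -141 + 93 = -48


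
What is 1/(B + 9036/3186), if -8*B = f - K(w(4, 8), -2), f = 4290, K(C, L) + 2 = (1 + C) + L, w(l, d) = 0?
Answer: -1416/755845 ≈ -0.0018734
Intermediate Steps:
K(C, L) = -1 + C + L (K(C, L) = -2 + ((1 + C) + L) = -2 + (1 + C + L) = -1 + C + L)
B = -4293/8 (B = -(4290 - (-1 + 0 - 2))/8 = -(4290 - 1*(-3))/8 = -(4290 + 3)/8 = -⅛*4293 = -4293/8 ≈ -536.63)
1/(B + 9036/3186) = 1/(-4293/8 + 9036/3186) = 1/(-4293/8 + 9036*(1/3186)) = 1/(-4293/8 + 502/177) = 1/(-755845/1416) = -1416/755845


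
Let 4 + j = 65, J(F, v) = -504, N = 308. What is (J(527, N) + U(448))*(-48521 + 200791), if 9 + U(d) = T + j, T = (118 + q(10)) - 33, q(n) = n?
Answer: -54360390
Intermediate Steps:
j = 61 (j = -4 + 65 = 61)
T = 95 (T = (118 + 10) - 33 = 128 - 33 = 95)
U(d) = 147 (U(d) = -9 + (95 + 61) = -9 + 156 = 147)
(J(527, N) + U(448))*(-48521 + 200791) = (-504 + 147)*(-48521 + 200791) = -357*152270 = -54360390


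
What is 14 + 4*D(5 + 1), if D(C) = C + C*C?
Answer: 182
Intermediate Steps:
D(C) = C + C²
14 + 4*D(5 + 1) = 14 + 4*((5 + 1)*(1 + (5 + 1))) = 14 + 4*(6*(1 + 6)) = 14 + 4*(6*7) = 14 + 4*42 = 14 + 168 = 182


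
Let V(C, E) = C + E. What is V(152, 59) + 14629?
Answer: 14840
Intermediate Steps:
V(152, 59) + 14629 = (152 + 59) + 14629 = 211 + 14629 = 14840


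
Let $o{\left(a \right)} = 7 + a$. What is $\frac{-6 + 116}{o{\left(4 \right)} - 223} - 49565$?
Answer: $- \frac{5253945}{106} \approx -49566.0$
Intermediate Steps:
$\frac{-6 + 116}{o{\left(4 \right)} - 223} - 49565 = \frac{-6 + 116}{\left(7 + 4\right) - 223} - 49565 = \frac{110}{11 - 223} - 49565 = \frac{110}{-212} - 49565 = 110 \left(- \frac{1}{212}\right) - 49565 = - \frac{55}{106} - 49565 = - \frac{5253945}{106}$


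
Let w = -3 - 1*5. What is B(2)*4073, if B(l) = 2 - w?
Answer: 40730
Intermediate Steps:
w = -8 (w = -3 - 5 = -8)
B(l) = 10 (B(l) = 2 - 1*(-8) = 2 + 8 = 10)
B(2)*4073 = 10*4073 = 40730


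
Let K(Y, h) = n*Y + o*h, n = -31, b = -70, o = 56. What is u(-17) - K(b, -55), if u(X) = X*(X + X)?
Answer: 1488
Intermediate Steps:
K(Y, h) = -31*Y + 56*h
u(X) = 2*X² (u(X) = X*(2*X) = 2*X²)
u(-17) - K(b, -55) = 2*(-17)² - (-31*(-70) + 56*(-55)) = 2*289 - (2170 - 3080) = 578 - 1*(-910) = 578 + 910 = 1488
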